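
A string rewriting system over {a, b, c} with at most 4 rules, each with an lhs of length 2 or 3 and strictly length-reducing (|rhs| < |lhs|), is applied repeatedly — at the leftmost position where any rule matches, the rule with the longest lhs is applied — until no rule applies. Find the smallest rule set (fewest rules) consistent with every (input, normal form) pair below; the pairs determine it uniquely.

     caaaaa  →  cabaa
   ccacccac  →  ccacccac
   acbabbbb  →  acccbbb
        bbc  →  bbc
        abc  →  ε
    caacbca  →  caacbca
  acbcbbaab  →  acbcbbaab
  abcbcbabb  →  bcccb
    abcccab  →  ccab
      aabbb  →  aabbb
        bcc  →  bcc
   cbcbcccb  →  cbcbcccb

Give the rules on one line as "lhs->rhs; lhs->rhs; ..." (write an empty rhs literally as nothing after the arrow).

  | caaaaa => cabaa
  | ccacccac
  | acbabbbb => acccbbb
  | bbc

aaa->ab; abc->; bab->cc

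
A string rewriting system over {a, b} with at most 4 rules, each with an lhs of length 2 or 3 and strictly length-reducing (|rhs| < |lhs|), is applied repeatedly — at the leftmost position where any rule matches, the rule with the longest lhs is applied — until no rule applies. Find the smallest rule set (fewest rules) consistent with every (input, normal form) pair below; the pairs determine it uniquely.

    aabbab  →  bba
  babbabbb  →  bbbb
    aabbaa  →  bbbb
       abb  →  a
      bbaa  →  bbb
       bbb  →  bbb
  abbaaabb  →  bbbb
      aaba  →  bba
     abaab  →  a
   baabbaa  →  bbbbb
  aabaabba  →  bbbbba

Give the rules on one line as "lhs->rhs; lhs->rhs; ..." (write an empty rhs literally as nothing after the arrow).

aa->b; ab->a; bab->a

  | aabbab => bbbab => bba
  | babbabbb => ababbb => aabbb => bbbb
  | aabbaa => bbbaa => bbbb
  | abb => ab => a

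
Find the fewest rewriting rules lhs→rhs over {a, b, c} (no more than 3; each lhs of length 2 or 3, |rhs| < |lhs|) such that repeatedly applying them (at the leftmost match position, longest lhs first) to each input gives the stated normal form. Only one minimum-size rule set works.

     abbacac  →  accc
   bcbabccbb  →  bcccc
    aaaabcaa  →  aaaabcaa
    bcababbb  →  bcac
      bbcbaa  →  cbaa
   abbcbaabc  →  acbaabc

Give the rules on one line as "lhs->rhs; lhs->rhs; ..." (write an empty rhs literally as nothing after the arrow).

aca->cc; bab->c; bb->

  | abbacac => aacac => accc
  | bcbabccbb => bccccbb => bcccc
  | aaaabcaa
  | bcababbb => bcacbb => bcac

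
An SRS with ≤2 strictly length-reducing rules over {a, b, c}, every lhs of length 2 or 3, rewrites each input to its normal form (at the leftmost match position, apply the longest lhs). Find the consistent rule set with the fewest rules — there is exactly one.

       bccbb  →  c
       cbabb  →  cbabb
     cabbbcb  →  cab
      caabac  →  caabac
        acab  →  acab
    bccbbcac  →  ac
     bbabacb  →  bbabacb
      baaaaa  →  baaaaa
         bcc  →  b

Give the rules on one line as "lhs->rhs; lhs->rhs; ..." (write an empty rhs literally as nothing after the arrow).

  | bccbb => bbb => c
  | cbabb
  | cabbbcb => caccb => cab
  | caabac

bbb->c; cc->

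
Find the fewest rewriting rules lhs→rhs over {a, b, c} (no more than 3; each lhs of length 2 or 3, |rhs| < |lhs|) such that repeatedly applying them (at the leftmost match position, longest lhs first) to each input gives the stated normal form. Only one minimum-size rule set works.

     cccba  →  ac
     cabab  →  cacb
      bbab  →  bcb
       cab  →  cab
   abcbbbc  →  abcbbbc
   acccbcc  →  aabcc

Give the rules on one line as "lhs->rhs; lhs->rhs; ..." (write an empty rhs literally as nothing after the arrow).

  | cccba => aba => ac
  | cabab => cacb
  | bbab => bcb
  | cab

ba->c; ccc->a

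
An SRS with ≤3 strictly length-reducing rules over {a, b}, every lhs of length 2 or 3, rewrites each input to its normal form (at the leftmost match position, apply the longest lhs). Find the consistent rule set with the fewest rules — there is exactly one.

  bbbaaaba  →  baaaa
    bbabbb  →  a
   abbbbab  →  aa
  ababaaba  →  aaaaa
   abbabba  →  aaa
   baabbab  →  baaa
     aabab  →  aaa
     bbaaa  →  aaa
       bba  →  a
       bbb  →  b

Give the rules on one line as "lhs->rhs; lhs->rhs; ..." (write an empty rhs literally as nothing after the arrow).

  | bbbaaaba => baaaba => baaaa
  | bbabbb => abbb => abb => ab => a
  | abbbbab => abbbab => abbab => abab => aab => aa
  | ababaaba => aabaaba => aaaaba => aaaaa

ab->a; bb->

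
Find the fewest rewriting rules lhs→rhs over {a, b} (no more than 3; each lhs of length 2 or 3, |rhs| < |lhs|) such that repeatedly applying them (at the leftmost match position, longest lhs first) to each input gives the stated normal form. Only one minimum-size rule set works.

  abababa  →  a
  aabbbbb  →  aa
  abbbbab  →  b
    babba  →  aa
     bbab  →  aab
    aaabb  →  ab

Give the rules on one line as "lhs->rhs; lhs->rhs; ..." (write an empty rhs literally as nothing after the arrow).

  | abababa => ababa => aba => a
  | aabbbbb => aaabbb => bbbb => abb => aa
  | abbbbab => aabbab => aaaab => bab => b
  | babba => bba => aa

aaa->b; ba->; bb->a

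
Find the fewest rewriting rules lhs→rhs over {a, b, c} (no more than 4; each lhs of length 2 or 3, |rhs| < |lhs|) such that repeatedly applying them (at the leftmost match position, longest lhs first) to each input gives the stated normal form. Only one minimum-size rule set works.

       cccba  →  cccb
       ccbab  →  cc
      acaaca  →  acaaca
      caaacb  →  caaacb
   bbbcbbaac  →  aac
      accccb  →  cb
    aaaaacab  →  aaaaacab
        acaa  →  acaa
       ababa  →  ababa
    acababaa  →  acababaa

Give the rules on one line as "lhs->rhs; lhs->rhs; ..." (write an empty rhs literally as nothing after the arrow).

  | cccba => cccb
  | ccbab => ccbb => cc
  | acaaca
  | caaacb

acc->b; bb->; bc->; cba->cb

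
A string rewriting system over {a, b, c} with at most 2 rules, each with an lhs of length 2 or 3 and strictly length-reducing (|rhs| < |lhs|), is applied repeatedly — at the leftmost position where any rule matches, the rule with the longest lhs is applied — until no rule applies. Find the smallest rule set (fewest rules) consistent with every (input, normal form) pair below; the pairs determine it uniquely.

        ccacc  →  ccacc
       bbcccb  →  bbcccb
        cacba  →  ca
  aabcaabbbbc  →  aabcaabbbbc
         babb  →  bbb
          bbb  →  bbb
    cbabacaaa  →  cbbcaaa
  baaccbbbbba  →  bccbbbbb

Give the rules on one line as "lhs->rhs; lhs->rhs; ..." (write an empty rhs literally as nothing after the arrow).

  | ccacc
  | bbcccb
  | cacba => ca
  | aabcaabbbbc

acb->; ba->b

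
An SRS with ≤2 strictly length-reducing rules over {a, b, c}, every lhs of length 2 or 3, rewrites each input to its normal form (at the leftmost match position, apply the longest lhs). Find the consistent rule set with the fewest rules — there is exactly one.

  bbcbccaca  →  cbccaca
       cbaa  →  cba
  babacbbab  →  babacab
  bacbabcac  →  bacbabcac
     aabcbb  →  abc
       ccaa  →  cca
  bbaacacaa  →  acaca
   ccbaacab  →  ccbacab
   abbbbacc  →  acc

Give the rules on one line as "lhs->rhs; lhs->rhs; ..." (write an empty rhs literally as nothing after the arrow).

aa->a; bb->

  | bbcbccaca => cbccaca
  | cbaa => cba
  | babacbbab => babacab
  | bacbabcac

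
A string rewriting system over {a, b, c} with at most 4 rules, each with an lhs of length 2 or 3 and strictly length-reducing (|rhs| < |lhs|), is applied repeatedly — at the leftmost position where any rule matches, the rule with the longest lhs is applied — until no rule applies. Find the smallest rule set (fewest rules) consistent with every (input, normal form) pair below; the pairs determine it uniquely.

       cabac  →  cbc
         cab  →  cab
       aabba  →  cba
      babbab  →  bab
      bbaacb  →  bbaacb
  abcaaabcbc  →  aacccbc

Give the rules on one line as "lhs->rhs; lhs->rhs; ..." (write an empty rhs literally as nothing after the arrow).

aab->c; aba->b; abb->; bca->ac

  | cabac => cbc
  | cab
  | aabba => cba
  | babbab => bab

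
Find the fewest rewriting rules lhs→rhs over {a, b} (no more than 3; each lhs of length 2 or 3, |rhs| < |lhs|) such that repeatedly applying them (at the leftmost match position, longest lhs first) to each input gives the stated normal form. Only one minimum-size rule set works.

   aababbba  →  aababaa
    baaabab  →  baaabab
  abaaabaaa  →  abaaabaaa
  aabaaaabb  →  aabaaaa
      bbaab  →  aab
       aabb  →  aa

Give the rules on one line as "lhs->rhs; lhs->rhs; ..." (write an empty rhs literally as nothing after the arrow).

  | aababbba => aababaa
  | baaabab
  | abaaabaaa
  | aabaaaabb => aabaaaa

bb->; bbb->ba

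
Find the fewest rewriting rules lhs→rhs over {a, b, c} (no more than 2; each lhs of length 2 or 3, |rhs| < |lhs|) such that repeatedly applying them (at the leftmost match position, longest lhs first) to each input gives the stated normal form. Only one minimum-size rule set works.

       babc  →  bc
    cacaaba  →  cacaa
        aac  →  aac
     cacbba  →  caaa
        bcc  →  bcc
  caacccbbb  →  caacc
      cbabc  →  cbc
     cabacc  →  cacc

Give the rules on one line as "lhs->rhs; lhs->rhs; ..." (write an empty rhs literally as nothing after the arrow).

  | babc => bc
  | cacaaba => cacaa
  | aac
  | cacbba => caaa

ab->; cbb->a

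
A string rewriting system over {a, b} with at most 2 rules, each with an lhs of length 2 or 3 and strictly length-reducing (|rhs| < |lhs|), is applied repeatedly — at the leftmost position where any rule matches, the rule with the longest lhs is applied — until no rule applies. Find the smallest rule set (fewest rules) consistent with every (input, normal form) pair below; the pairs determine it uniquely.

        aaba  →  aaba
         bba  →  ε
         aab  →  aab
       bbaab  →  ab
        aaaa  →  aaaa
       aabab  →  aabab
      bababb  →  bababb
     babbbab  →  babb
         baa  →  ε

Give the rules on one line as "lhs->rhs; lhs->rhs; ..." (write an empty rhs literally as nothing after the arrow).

  | aaba
  | bba => ε
  | aab
  | bbaab => ab

baa->; bba->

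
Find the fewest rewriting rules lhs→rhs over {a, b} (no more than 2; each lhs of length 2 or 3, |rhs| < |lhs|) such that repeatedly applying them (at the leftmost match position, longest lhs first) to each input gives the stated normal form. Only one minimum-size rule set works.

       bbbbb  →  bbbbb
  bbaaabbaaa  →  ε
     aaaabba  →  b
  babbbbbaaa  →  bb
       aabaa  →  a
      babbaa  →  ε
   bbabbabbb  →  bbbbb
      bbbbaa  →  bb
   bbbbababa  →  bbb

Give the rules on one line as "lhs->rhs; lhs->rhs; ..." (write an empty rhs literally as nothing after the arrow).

aa->; ba->

  | bbbbb
  | bbaaabbaaa => baabbaaa => abbaaa => abaa => aa => ε
  | aaaabba => aabba => bba => b
  | babbbbbaaa => bbbbbaaa => bbbbaa => bbba => bb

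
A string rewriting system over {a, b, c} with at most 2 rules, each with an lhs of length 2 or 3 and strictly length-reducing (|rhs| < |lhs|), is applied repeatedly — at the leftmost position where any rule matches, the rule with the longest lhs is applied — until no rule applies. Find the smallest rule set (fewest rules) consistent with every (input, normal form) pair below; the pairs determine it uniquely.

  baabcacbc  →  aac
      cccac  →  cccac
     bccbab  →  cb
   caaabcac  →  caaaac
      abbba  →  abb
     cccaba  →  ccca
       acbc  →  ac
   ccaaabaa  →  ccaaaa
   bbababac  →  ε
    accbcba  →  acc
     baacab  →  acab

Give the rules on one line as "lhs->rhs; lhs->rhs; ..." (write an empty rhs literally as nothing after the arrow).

ba->; bc->

  | baabcacbc => abcacbc => aacbc => aac
  | cccac
  | bccbab => cbab => cb
  | caaabcac => caaaac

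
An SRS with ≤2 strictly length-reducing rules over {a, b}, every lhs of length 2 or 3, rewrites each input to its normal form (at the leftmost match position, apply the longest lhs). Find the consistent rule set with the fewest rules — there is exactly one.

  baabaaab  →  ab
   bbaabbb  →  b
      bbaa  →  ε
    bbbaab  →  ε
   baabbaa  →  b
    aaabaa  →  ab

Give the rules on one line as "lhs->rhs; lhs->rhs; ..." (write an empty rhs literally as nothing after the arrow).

aa->; bb->

  | baabaaab => bbaaab => aaab => ab
  | bbaabbb => aabbb => bbb => b
  | bbaa => aa => ε
  | bbbaab => baab => bb => ε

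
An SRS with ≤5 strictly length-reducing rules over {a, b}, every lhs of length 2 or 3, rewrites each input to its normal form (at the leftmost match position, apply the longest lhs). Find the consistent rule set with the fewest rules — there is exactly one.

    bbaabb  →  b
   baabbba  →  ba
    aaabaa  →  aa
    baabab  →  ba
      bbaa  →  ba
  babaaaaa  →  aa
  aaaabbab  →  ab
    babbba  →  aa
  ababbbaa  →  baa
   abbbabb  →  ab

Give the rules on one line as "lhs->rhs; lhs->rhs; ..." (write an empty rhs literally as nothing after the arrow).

aaa->ba; aab->a; bab->; bb->a

  | bbaabb => aaabb => babb => b
  | baabbba => babba => ba
  | aaabaa => babaa => aa
  | baabab => baab => ba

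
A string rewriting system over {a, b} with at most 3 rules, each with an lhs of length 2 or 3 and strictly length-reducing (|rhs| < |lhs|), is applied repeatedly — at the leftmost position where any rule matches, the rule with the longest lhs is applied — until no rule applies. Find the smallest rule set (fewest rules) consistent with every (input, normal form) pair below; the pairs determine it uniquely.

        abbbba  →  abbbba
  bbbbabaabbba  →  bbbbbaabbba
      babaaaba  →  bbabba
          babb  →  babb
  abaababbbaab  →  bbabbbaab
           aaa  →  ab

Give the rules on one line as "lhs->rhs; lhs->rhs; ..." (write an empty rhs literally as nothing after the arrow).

  | abbbba
  | bbbbabaabbba => bbbbbaabbba
  | babaaaba => bbaaaba => bbabba
  | babb

aaa->ab; aba->ba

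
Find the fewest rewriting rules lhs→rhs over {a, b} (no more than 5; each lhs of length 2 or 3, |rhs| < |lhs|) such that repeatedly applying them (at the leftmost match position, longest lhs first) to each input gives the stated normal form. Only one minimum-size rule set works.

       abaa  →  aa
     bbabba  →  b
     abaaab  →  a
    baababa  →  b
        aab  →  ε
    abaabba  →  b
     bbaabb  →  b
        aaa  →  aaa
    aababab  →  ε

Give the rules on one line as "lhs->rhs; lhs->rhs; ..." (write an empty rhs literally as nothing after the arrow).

aab->; ab->; ba->b; bb->b

  | abaa => aa
  | bbabba => babba => bbba => bba => ba => b
  | abaaab => aaab => a
  | baababa => bababa => bbaba => baba => bba => ba => b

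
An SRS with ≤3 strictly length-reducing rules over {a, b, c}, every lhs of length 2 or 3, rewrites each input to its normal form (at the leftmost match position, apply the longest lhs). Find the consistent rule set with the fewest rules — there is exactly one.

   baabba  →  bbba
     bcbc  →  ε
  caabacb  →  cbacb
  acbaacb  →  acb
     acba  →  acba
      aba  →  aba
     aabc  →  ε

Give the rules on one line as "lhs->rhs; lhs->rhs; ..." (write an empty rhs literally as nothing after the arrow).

  | baabba => bbba
  | bcbc => bc => ε
  | caabacb => cbacb
  | acbaacb => acbcb => acb

aa->; bc->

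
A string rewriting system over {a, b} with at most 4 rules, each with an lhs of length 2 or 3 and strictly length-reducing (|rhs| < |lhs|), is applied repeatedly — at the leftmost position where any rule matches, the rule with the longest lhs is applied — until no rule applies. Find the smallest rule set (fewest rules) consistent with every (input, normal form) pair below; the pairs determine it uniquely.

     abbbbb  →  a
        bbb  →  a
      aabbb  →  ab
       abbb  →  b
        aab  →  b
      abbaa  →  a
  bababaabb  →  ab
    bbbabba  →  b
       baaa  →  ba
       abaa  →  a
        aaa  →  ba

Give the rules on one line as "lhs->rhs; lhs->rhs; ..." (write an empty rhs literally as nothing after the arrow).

  | abbbbb => aabb => bbb => a
  | bbb => a
  | aabbb => bbbb => ab
  | abbb => aa => b

aa->b; aba->; bb->b; bbb->a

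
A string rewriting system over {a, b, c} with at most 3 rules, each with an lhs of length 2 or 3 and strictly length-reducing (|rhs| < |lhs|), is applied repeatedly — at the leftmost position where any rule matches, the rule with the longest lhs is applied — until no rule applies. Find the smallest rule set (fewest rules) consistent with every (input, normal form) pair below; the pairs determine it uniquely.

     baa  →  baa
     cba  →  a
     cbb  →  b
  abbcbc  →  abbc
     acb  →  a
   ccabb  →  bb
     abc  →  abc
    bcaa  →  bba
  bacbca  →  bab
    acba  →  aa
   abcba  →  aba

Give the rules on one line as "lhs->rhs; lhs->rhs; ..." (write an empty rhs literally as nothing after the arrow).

ca->b; cb->

  | baa
  | cba => a
  | cbb => b
  | abbcbc => abbc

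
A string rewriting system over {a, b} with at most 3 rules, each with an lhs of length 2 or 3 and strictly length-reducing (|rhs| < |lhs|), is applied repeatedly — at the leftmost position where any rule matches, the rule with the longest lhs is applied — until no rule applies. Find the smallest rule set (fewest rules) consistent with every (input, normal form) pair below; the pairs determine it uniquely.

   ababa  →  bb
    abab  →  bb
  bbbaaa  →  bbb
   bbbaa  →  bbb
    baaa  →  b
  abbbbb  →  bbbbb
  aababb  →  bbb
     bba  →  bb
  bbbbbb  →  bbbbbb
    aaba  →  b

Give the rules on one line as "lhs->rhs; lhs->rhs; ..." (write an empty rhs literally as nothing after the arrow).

ab->b; ba->b

  | ababa => baba => bba => bb
  | abab => bab => bb
  | bbbaaa => bbbaa => bbba => bbb
  | bbbaa => bbba => bbb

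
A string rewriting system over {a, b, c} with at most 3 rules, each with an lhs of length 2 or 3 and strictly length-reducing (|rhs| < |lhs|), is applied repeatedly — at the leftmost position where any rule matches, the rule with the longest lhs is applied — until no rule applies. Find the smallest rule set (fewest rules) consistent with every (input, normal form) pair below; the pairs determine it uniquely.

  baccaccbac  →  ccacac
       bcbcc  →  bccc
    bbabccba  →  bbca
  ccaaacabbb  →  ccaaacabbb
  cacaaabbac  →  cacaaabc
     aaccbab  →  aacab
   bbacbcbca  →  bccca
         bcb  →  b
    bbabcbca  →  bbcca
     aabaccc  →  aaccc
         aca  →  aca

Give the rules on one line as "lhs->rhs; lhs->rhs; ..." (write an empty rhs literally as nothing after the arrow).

ba->; cb->; cbc->cc

  | baccaccbac => ccaccbac => ccacac
  | bcbcc => bccc
  | bbabccba => bbccba => bbca
  | ccaaacabbb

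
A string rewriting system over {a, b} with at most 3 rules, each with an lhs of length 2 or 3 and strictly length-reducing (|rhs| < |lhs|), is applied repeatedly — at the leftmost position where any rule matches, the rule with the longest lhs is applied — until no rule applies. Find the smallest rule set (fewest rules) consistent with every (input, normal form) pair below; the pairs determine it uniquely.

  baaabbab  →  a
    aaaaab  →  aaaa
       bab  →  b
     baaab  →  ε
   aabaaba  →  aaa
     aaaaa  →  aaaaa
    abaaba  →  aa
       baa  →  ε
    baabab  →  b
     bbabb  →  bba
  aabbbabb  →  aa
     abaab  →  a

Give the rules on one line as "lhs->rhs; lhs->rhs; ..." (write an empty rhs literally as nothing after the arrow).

ab->; abb->a; baa->

  | baaabbab => abbab => aab => a
  | aaaaab => aaaa
  | bab => b
  | baaab => ab => ε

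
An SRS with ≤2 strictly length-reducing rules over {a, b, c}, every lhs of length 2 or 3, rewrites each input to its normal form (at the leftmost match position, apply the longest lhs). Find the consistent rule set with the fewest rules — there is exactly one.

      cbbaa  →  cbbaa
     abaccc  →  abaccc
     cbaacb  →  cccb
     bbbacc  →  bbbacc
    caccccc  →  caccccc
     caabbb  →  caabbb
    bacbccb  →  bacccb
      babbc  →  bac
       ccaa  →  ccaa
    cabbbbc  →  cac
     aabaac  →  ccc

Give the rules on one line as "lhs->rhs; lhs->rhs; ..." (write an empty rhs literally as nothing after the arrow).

aac->cc; bc->c

  | cbbaa
  | abaccc
  | cbaacb => cbccb => cccb
  | bbbacc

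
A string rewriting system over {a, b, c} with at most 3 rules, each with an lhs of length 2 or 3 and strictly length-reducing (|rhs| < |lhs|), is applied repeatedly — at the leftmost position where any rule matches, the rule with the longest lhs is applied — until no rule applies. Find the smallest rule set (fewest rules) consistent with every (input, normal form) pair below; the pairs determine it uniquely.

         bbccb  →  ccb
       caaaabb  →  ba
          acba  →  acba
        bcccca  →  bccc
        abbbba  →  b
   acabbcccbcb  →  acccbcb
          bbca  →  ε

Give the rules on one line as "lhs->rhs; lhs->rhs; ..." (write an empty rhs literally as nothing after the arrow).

  | bbccb => ccb
  | caaaabb => aaabb => babb => ba
  | acba
  | bcccca => bccc

aa->b; bb->; ca->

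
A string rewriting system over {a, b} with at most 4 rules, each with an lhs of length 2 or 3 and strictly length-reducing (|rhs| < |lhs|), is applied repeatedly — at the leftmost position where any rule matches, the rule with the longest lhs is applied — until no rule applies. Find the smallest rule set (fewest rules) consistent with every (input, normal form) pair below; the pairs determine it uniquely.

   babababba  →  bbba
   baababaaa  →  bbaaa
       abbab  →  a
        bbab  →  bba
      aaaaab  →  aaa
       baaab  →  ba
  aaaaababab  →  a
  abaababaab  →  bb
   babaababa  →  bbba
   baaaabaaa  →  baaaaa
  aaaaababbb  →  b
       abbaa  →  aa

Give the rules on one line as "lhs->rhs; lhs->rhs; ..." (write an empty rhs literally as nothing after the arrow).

  | babababba => bbababba => bbbabba => bbba
  | baababaaa => babaaa => bbaaa
  | abbab => ab => a
  | bbab => bba

aab->; ab->a; aba->ba; abb->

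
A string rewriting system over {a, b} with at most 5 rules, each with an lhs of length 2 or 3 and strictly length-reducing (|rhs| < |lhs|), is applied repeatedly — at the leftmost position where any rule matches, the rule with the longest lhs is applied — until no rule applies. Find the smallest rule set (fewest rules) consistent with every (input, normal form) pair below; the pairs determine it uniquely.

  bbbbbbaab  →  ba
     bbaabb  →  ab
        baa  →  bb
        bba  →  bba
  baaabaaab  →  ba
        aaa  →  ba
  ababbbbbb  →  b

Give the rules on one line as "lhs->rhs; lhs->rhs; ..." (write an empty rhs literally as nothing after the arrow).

  | bbbbbbaab => bbbaab => aab => ba
  | bbaabb => bbbab => ab
  | baa => bb
  | bba

aa->b; aab->ba; aba->b; bbb->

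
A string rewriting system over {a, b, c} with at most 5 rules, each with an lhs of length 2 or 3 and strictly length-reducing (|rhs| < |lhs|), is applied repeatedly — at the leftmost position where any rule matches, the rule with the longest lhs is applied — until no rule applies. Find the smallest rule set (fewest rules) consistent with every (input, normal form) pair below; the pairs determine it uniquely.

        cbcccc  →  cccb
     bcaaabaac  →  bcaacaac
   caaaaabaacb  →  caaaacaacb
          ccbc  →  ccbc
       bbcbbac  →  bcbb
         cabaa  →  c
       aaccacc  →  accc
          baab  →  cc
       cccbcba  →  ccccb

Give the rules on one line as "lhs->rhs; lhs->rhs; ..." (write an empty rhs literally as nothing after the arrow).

ab->c; ba->c; bcc->cb; cca->b

  | cbcccc => ccbcc => cccb
  | bcaaabaac => bcaacaac
  | caaaaabaacb => caaaacaacb
  | ccbc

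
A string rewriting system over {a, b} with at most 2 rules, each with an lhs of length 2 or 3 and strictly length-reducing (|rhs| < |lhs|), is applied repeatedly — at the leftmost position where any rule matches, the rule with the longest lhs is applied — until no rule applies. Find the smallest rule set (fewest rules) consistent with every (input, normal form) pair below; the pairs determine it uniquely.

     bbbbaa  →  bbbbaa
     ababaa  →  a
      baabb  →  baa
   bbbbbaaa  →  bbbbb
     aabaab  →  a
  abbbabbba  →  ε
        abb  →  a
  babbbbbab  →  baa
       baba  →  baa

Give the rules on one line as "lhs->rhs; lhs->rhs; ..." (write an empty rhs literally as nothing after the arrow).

  | bbbbaa
  | ababaa => aabaa => aaaa => a
  | baabb => baab => baa
  | bbbbbaaa => bbbbb

aaa->; ab->a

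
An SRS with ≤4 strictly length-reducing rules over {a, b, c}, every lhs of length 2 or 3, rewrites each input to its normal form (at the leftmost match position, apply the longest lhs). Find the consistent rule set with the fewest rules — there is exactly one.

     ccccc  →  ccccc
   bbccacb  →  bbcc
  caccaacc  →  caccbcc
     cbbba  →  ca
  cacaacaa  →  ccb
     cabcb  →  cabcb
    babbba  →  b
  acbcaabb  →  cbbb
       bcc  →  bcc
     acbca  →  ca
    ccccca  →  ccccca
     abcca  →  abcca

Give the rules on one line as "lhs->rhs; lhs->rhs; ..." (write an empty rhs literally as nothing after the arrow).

  | ccccc
  | bbccacb => bbcc
  | caccaacc => caccbcc
  | cbbba => cbba => cba => ca

aa->b; acb->; ba->a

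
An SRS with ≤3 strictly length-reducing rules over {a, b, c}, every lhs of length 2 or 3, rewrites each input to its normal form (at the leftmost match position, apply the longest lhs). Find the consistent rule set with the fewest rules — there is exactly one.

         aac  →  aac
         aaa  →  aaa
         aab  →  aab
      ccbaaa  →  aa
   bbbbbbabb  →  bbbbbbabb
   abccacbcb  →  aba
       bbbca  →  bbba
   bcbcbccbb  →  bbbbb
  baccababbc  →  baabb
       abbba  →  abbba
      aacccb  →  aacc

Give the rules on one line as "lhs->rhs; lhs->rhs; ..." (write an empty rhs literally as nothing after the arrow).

  | aac
  | aaa
  | aab
  | ccbaaa => caaa => aa

bc->b; ca->; cb->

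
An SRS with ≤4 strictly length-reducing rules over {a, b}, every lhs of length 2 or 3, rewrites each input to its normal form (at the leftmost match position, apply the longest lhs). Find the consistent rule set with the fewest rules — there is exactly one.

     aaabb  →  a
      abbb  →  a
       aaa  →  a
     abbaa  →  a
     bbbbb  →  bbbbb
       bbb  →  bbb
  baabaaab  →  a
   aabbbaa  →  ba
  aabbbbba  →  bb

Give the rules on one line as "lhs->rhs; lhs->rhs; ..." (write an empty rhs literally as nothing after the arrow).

  | aaabb => abb => ab => a
  | abbb => abb => ab => a
  | aaa => a
  | abbaa => abaa => aaa => a

aa->; ab->a; bab->b; bba->ab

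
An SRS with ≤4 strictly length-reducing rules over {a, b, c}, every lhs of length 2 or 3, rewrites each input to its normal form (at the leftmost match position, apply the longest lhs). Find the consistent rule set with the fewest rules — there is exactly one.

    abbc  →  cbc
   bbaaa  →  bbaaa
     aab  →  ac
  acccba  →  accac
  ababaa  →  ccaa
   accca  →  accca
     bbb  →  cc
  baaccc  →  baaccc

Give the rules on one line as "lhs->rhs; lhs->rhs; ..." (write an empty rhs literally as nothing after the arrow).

  | abbc => cbc
  | bbaaa
  | aab => ac
  | acccba => accac

ab->c; bbb->cc; cba->ac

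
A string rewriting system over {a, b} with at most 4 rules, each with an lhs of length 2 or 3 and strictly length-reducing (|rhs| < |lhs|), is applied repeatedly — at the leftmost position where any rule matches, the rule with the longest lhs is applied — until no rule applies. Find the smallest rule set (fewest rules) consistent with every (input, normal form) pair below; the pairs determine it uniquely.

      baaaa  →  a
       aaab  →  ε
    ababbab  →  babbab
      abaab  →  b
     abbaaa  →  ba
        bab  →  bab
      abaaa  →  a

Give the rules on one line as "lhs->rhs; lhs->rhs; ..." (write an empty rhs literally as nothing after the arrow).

aa->a; aab->; aba->ba; baa->

  | baaaa => aa => a
  | aaab => aab => ε
  | ababbab => babbab
  | abaab => baab => b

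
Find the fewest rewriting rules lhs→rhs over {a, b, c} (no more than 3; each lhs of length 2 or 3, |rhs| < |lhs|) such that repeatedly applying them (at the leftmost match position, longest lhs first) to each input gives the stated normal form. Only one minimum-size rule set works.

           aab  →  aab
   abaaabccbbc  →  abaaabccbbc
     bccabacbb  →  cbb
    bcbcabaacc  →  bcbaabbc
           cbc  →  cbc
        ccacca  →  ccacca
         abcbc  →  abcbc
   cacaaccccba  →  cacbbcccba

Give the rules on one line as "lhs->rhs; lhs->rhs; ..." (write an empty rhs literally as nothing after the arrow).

  | aab
  | abaaabccbbc
  | bccabacbb => bcaaacbb => bcabbbb => baabbb => baacb => bbbb => cbb
  | bcbcabaacc => bcbaaaacc => bcbaabbc

aac->bb; bbb->cb; cab->aa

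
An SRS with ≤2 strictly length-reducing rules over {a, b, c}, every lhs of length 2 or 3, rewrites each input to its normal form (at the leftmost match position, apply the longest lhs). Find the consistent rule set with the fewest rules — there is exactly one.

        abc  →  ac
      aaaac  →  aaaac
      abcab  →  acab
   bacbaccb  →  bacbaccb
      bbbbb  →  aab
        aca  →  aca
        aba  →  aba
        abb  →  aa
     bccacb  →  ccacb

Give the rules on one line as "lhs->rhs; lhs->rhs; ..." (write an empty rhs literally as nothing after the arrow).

bb->a; bc->c

  | abc => ac
  | aaaac
  | abcab => acab
  | bacbaccb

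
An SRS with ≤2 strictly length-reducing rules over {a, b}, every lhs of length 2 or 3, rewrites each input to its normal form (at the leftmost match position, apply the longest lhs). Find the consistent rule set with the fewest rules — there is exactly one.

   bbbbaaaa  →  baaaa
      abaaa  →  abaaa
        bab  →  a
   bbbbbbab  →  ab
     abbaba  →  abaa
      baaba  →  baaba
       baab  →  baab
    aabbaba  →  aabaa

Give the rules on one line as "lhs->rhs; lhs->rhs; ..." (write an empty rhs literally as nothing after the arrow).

  | bbbbaaaa => baaaa
  | abaaa
  | bab => a
  | bbbbbbab => bbbab => ab

bab->a; bbb->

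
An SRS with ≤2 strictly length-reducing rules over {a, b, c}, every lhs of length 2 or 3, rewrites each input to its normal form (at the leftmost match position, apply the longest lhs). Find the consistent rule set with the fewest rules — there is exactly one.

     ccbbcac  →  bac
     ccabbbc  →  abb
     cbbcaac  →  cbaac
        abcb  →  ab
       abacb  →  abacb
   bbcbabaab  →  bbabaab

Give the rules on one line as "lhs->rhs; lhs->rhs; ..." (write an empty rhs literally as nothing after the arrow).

  | ccbbcac => bbcac => bac
  | ccabbbc => abbbc => abb
  | cbbcaac => cbaac
  | abcb => ab

bc->; cc->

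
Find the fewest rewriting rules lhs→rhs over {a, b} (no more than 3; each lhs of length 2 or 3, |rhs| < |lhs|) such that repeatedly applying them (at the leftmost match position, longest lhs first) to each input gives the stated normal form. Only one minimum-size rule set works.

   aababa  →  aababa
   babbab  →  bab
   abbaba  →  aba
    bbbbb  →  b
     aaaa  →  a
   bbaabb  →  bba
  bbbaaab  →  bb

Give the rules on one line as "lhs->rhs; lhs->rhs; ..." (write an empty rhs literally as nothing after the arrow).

  | aababa
  | babbab => bab
  | abbaba => aba
  | bbbbb => bbb => b

aaa->; abb->; bbb->b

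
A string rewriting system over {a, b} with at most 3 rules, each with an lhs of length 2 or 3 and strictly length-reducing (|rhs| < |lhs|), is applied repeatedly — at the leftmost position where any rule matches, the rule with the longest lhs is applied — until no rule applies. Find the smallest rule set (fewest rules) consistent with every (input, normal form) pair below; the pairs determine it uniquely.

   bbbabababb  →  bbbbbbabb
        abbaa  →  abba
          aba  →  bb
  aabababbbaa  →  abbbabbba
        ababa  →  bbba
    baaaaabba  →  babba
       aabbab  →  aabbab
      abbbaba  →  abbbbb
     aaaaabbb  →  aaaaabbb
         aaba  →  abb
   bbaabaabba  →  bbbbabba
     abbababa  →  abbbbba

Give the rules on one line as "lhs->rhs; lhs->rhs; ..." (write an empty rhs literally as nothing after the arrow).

aba->bb; baa->ba

  | bbbabababb => bbbbbbabb
  | abbaa => abba
  | aba => bb
  | aabababbbaa => abbbabbbaa => abbbabbba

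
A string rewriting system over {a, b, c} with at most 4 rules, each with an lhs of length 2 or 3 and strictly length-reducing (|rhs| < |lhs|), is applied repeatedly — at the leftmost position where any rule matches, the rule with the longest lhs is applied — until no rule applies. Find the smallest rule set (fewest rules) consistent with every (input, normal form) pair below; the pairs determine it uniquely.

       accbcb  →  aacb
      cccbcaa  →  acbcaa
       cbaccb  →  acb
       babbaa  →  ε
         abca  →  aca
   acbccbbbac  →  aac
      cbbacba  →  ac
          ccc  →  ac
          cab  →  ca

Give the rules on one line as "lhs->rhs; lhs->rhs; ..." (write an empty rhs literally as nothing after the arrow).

ab->a; ba->; cbb->; cc->a

  | accbcb => aabcb => aacb
  | cccbcaa => acbcaa
  | cbaccb => cccb => acb
  | babbaa => bbaa => ba => ε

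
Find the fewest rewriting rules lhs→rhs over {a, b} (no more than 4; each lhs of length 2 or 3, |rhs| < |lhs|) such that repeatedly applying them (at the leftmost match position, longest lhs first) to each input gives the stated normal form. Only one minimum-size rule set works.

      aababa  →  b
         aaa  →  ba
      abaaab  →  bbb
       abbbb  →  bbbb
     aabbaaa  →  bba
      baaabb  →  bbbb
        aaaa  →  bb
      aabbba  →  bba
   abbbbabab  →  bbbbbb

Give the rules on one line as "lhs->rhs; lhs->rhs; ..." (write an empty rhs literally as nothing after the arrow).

  | aababa => aaba => aa => b
  | aaa => ba
  | abaaab => baaab => bbab => bbb
  | abbbb => bbbb

aa->b; aab->a; ab->b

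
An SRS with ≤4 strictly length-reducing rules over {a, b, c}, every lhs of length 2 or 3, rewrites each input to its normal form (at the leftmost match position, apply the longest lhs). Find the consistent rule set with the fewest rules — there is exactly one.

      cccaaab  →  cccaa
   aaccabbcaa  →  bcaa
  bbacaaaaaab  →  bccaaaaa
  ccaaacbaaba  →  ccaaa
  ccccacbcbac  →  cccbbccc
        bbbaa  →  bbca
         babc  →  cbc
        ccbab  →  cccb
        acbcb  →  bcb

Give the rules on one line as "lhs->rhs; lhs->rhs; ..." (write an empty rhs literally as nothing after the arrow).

ab->; ac->; ba->c; cac->b

  | cccaaab => cccaa
  | aaccabbcaa => acabbcaa => abbcaa => bcaa
  | bbacaaaaaab => bccaaaaaab => bccaaaaa
  | ccaaacbaaba => ccaabaaba => ccaaaba => ccaaa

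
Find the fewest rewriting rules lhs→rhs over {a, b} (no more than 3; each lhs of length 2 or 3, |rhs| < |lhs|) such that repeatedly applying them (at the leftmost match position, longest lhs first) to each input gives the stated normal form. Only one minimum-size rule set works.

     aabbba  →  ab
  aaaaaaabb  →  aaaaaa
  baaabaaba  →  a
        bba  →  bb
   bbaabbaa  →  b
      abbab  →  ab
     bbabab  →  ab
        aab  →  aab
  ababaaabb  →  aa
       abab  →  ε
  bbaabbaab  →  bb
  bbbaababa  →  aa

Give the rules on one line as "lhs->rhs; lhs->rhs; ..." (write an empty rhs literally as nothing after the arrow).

abb->; ba->b; bbb->

  | aabbba => aba => ab
  | aaaaaaabb => aaaaaa
  | baaabaaba => baabaaba => babaaba => bbaaba => bbaba => bbba => a
  | bba => bb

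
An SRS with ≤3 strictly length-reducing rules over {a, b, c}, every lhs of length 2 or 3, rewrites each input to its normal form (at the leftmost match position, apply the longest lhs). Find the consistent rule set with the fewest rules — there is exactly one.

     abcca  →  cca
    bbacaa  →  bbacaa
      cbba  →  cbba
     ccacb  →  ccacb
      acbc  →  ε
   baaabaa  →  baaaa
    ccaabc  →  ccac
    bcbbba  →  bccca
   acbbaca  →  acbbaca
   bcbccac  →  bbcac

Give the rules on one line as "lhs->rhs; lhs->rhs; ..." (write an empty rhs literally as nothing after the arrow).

ab->; bbb->cc; cbc->b

  | abcca => cca
  | bbacaa
  | cbba
  | ccacb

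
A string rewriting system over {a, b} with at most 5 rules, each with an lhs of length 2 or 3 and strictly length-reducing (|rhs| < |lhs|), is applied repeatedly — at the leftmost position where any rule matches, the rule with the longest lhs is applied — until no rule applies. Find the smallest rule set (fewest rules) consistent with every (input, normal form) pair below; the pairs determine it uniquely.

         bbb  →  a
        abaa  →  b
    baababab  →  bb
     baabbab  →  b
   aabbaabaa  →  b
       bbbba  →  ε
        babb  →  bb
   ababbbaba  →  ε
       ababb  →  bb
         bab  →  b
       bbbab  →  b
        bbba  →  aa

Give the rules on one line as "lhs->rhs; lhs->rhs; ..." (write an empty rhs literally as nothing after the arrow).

  | bbb => a
  | abaa => baa => ab => b
  | baababab => abbabab => bbabab => bbab => bb
  | baabbab => abbbab => bbbab => aab => ab => b

ab->b; ba->; baa->ab; bbb->a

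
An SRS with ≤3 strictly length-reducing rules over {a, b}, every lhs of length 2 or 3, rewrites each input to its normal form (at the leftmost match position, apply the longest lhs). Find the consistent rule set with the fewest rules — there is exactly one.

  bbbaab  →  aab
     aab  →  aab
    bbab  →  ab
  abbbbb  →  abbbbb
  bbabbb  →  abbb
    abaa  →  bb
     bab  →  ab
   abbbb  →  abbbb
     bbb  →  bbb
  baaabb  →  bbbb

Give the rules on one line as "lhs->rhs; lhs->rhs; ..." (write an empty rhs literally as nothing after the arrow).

aaa->bb; ba->a

  | bbbaab => bbaab => baab => aab
  | aab
  | bbab => bab => ab
  | abbbbb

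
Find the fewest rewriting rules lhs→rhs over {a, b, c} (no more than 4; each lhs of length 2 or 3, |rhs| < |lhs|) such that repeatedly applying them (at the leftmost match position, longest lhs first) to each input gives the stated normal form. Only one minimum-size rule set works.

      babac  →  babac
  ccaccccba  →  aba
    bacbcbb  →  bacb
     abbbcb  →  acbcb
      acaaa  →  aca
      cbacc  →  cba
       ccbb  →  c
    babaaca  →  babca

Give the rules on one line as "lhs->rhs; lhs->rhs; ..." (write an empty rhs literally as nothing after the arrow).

aa->; bb->c; cc->

  | babac
  | ccaccccba => accccba => accba => aba
  | bacbcbb => bacbcc => bacb
  | abbbcb => acbcb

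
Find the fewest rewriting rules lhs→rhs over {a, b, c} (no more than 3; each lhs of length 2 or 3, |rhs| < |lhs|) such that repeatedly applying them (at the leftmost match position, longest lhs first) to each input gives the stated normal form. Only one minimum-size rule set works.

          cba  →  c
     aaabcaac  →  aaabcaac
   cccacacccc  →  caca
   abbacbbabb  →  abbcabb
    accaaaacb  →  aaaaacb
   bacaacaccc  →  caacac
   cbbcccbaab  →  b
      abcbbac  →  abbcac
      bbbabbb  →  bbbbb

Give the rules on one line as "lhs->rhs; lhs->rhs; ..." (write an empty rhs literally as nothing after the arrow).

ba->; cbb->bc; cc->

  | cba => c
  | aaabcaac
  | cccacacccc => cacacccc => cacacc => caca
  | abbacbbabb => abcbbabb => abbcabb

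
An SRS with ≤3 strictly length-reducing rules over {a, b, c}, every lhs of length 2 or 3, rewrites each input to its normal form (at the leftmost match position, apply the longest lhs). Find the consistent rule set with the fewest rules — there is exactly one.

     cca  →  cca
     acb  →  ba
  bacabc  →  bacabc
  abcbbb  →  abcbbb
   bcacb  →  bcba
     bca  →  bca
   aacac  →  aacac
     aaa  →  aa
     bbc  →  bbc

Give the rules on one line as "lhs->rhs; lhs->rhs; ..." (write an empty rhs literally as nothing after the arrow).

  | cca
  | acb => ba
  | bacabc
  | abcbbb

aaa->aa; acb->ba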